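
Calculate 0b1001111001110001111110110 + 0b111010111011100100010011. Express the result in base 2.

Add column by column in base 2, right to left:
  0+1 = 1
  1+1 = 0 carry 1
  1+0+1 = 0 carry 1
  0+0+1 = 1
  1+1 = 0 carry 1
  1+0+1 = 0 carry 1
  1+0+1 = 0 carry 1
  1+0+1 = 0 carry 1
  1+1+1 = 1 carry 1
  1+0+1 = 0 carry 1
  0+0+1 = 1
  0+1 = 1
  0+1 = 1
  1+1 = 0 carry 1
  1+0+1 = 0 carry 1
  1+1+1 = 1 carry 1
  0+1+1 = 0 carry 1
  0+1+1 = 0 carry 1
  1+0+1 = 0 carry 1
  1+1+1 = 1 carry 1
  1+0+1 = 0 carry 1
  1+1+1 = 1 carry 1
  0+1+1 = 0 carry 1
  0+1+1 = 0 carry 1
  1+0+1 = 0 carry 1
  final carry 1

0b10001010001001110100001001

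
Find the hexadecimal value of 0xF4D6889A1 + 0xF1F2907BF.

Add column by column in base 16, right to left:
  1+F = 0 carry 1
  A+B+1 = 6 carry 1
  9+7+1 = 1 carry 1
  8+0+1 = 9
  8+9 = 1 carry 1
  6+2+1 = 9
  D+F = C carry 1
  4+1+1 = 6
  F+F = E carry 1
  final carry 1

0x1E6C919160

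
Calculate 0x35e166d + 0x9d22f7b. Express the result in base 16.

Add column by column in base 16, right to left:
  d+b = 8 carry 1
  6+7+1 = e
  6+f = 5 carry 1
  1+2+1 = 4
  e+2 = 0 carry 1
  5+d+1 = 3 carry 1
  3+9+1 = d

0xd3045e8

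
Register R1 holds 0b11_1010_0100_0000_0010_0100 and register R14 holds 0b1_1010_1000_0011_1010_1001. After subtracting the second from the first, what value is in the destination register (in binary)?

Subtract column by column in base 2:
  0-1 → 1 (borrow)
  0-0-1 → 1 (borrow)
  1-0-1 → 0
  0-1 → 1 (borrow)
  0-0-1 → 1 (borrow)
  1-1-1 → 1 (borrow)
  0-0-1 → 1 (borrow)
  0-1-1 → 0 (borrow)
  0-1-1 → 0 (borrow)
  0-1-1 → 0 (borrow)
  0-0-1 → 1 (borrow)
  0-0-1 → 1 (borrow)
  0-0-1 → 1 (borrow)
  0-0-1 → 1 (borrow)
  1-0-1 → 0
  0-1 → 1 (borrow)
  0-0-1 → 1 (borrow)
  1-1-1 → 1 (borrow)
  0-0-1 → 1 (borrow)
  1-1-1 → 1 (borrow)
  1-1-1 → 1 (borrow)
  1-0-1 → 0

0b111111011110001111011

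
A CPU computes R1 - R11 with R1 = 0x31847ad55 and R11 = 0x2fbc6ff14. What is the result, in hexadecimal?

Subtract column by column in base 16:
  5-4 → 1
  5-1 → 4
  d-f → e (borrow)
  a-f-1 → a (borrow)
  7-6-1 → 0
  4-c → 8 (borrow)
  8-b-1 → c (borrow)
  1-f-1 → 1 (borrow)
  3-2-1 → 0

0x1c80ae41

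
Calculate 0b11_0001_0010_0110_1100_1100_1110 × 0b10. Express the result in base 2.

0b110001001001101100110011100

Multiply each base-2 digit by 2, carrying:
  0×2 = 0 → write 0
  1×2 = 2 → write 0 carry 1
  1×2+1 = 3 → write 1 carry 1
  1×2+1 = 3 → write 1 carry 1
  0×2+1 = 1 → write 1
  0×2 = 0 → write 0
  1×2 = 2 → write 0 carry 1
  1×2+1 = 3 → write 1 carry 1
  0×2+1 = 1 → write 1
  0×2 = 0 → write 0
  1×2 = 2 → write 0 carry 1
  1×2+1 = 3 → write 1 carry 1
  0×2+1 = 1 → write 1
  1×2 = 2 → write 0 carry 1
  1×2+1 = 3 → write 1 carry 1
  0×2+1 = 1 → write 1
  0×2 = 0 → write 0
  1×2 = 2 → write 0 carry 1
  0×2+1 = 1 → write 1
  0×2 = 0 → write 0
  1×2 = 2 → write 0 carry 1
  0×2+1 = 1 → write 1
  0×2 = 0 → write 0
  0×2 = 0 → write 0
  1×2 = 2 → write 0 carry 1
  1×2+1 = 3 → write 1 carry 1
  remaining carry: 1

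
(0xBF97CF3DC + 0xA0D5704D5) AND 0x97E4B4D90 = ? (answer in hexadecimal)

Add column by column in base 16, right to left:
  C+5 = 1 carry 1
  D+D+1 = B carry 1
  3+4+1 = 8
  F+0 = F
  C+7 = 3 carry 1
  7+5+1 = D
  9+D = 6 carry 1
  F+0+1 = 0 carry 1
  B+A+1 = 6 carry 1
  final carry 1
Sum = 0x1606D3F8B1; now AND with 0x97E4B4D90:
  1&0=0, 6&9=0, 0&7=0, 6&E=6, D&4=4, 3&B=3, F&4=4, 8&D=8, B&9=9, 1&0=0

0x6434890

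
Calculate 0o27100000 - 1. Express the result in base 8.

0o27077777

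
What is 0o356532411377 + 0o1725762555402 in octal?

Add column by column in base 8, right to left:
  7+2 = 1 carry 1
  7+0+1 = 0 carry 1
  3+4+1 = 0 carry 1
  1+5+1 = 7
  1+5 = 6
  4+5 = 1 carry 1
  2+2+1 = 5
  3+6 = 1 carry 1
  5+7+1 = 5 carry 1
  6+5+1 = 4 carry 1
  5+2+1 = 0 carry 1
  3+7+1 = 3 carry 1
  0+1+1 = 2

0o2304515167001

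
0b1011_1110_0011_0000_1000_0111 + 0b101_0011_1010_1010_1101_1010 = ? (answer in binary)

0b1000100011101101101100001

Add column by column in base 2, right to left:
  1+0 = 1
  1+1 = 0 carry 1
  1+0+1 = 0 carry 1
  0+1+1 = 0 carry 1
  0+1+1 = 0 carry 1
  0+0+1 = 1
  0+1 = 1
  1+1 = 0 carry 1
  0+0+1 = 1
  0+1 = 1
  0+0 = 0
  0+1 = 1
  1+0 = 1
  1+1 = 0 carry 1
  0+0+1 = 1
  0+1 = 1
  0+1 = 1
  1+1 = 0 carry 1
  1+0+1 = 0 carry 1
  1+0+1 = 0 carry 1
  1+1+1 = 1 carry 1
  1+0+1 = 0 carry 1
  0+1+1 = 0 carry 1
  1+0+1 = 0 carry 1
  final carry 1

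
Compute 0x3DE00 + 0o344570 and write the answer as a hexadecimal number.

0x5A778

0o344570 = 0x1C978 in hexadecimal.
Add column by column in base 16, right to left:
  0+8 = 8
  0+7 = 7
  E+9 = 7 carry 1
  D+C+1 = A carry 1
  3+1+1 = 5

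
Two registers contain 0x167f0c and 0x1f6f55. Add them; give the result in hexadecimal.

Add column by column in base 16, right to left:
  c+5 = 1 carry 1
  0+5+1 = 6
  f+f = e carry 1
  7+6+1 = e
  6+f = 5 carry 1
  1+1+1 = 3

0x35ee61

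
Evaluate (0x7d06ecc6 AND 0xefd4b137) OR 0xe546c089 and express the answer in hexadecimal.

0xed46e08f

0x7d06ecc6 AND 0xefd4b137 = 0x6d04a006.
Then OR with 0xe546c089.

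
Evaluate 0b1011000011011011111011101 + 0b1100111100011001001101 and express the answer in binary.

0b1100101010111111000101010

Add column by column in base 2, right to left:
  1+1 = 0 carry 1
  0+0+1 = 1
  1+1 = 0 carry 1
  1+1+1 = 1 carry 1
  1+0+1 = 0 carry 1
  0+0+1 = 1
  1+1 = 0 carry 1
  1+0+1 = 0 carry 1
  1+0+1 = 0 carry 1
  1+1+1 = 1 carry 1
  1+1+1 = 1 carry 1
  0+0+1 = 1
  1+0 = 1
  1+0 = 1
  0+1 = 1
  1+1 = 0 carry 1
  1+1+1 = 1 carry 1
  0+1+1 = 0 carry 1
  0+0+1 = 1
  0+0 = 0
  0+1 = 1
  1+1 = 0 carry 1
  1+0+1 = 0 carry 1
  0+0+1 = 1
  1+0 = 1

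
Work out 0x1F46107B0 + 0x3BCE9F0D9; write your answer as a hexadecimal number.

Add column by column in base 16, right to left:
  0+9 = 9
  B+D = 8 carry 1
  7+0+1 = 8
  0+F = F
  1+9 = A
  6+E = 4 carry 1
  4+C+1 = 1 carry 1
  F+B+1 = B carry 1
  1+3+1 = 5

0x5B14AF889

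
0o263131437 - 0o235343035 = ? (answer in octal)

0o25566402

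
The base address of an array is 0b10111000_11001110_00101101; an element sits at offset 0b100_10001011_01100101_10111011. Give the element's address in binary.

0b101010001000011001111101000

Add column by column in base 2, right to left:
  1+1 = 0 carry 1
  0+1+1 = 0 carry 1
  1+0+1 = 0 carry 1
  1+1+1 = 1 carry 1
  0+1+1 = 0 carry 1
  1+1+1 = 1 carry 1
  0+0+1 = 1
  0+1 = 1
  0+1 = 1
  1+0 = 1
  1+1 = 0 carry 1
  1+0+1 = 0 carry 1
  0+0+1 = 1
  0+1 = 1
  1+1 = 0 carry 1
  1+0+1 = 0 carry 1
  0+1+1 = 0 carry 1
  0+1+1 = 0 carry 1
  0+0+1 = 1
  1+1 = 0 carry 1
  1+0+1 = 0 carry 1
  1+0+1 = 0 carry 1
  0+0+1 = 1
  1+1 = 0 carry 1
  0+0+1 = 1
  0+0 = 0
  0+1 = 1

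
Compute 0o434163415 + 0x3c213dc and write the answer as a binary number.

0b1000001100101111101011101001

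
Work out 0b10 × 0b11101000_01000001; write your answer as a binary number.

0b11101000010000010

Multiply each base-2 digit by 2, carrying:
  1×2 = 2 → write 0 carry 1
  0×2+1 = 1 → write 1
  0×2 = 0 → write 0
  0×2 = 0 → write 0
  0×2 = 0 → write 0
  0×2 = 0 → write 0
  1×2 = 2 → write 0 carry 1
  0×2+1 = 1 → write 1
  0×2 = 0 → write 0
  0×2 = 0 → write 0
  0×2 = 0 → write 0
  1×2 = 2 → write 0 carry 1
  0×2+1 = 1 → write 1
  1×2 = 2 → write 0 carry 1
  1×2+1 = 3 → write 1 carry 1
  1×2+1 = 3 → write 1 carry 1
  remaining carry: 1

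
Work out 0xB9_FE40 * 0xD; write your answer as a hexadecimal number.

0x971E940

Multiply each base-16 digit by 13, carrying:
  0×13 = 0 → write 0
  4×13 = 52 → write 4 carry 3
  E×13+3 = 185 → write 9 carry 11
  F×13+11 = 206 → write E carry 12
  9×13+12 = 129 → write 1 carry 8
  B×13+8 = 151 → write 7 carry 9
  remaining carry: 9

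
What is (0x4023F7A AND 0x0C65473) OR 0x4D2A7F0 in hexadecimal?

0x4D2B7F2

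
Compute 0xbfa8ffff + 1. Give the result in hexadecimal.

0xbfa90000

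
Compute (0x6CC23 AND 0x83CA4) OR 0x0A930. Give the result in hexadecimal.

0x6CC23 AND 0x83CA4 = 0x00C20.
Then OR with 0x0A930.

0xAD30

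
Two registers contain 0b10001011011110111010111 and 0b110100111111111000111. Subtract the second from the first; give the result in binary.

0b1010110011111000010000

Subtract column by column in base 2:
  1-1 → 0
  1-1 → 0
  1-1 → 0
  0-0 → 0
  1-0 → 1
  0-0 → 0
  1-1 → 0
  1-1 → 0
  1-1 → 0
  0-1 → 1 (borrow)
  1-1-1 → 1 (borrow)
  1-1-1 → 1 (borrow)
  1-1-1 → 1 (borrow)
  1-1-1 → 1 (borrow)
  0-1-1 → 0 (borrow)
  1-0-1 → 0
  1-0 → 1
  0-1 → 1 (borrow)
  1-0-1 → 0
  0-1 → 1 (borrow)
  0-1-1 → 0 (borrow)
  0-0-1 → 1 (borrow)
  1-0-1 → 0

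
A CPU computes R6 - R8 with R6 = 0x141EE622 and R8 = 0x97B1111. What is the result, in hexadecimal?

0xAA3D511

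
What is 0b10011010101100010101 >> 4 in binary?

0b1001101010110001

Right shift by 4: drop the 4 least-significant bits.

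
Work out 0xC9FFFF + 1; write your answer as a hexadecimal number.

The trailing 4 digits are F (max in base 16), so adding 1 cascades: they roll to 0 and the next digit up increments.

0xCA0000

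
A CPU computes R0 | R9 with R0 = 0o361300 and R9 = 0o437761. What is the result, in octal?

0o777761

OR each oct digit independently (no carries):
  3|4=7, 6|3=7, 1|7=7, 3|7=7, 0|6=6, 0|1=1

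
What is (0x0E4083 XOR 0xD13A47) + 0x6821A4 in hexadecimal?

0x1479C68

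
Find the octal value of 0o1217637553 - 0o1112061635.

0o105555716

Subtract column by column in base 8:
  3-5 → 6 (borrow)
  5-3-1 → 1
  5-6 → 7 (borrow)
  7-1-1 → 5
  3-6 → 5 (borrow)
  6-0-1 → 5
  7-2 → 5
  1-1 → 0
  2-1 → 1
  1-1 → 0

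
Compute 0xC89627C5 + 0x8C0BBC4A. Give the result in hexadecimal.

Add column by column in base 16, right to left:
  5+A = F
  C+4 = 0 carry 1
  7+C+1 = 4 carry 1
  2+B+1 = E
  6+B = 1 carry 1
  9+0+1 = A
  8+C = 4 carry 1
  C+8+1 = 5 carry 1
  final carry 1

0x154A1E40F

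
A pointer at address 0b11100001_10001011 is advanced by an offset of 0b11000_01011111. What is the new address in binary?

0b1111100111101010

Add column by column in base 2, right to left:
  1+1 = 0 carry 1
  1+1+1 = 1 carry 1
  0+1+1 = 0 carry 1
  1+1+1 = 1 carry 1
  0+1+1 = 0 carry 1
  0+0+1 = 1
  0+1 = 1
  1+0 = 1
  1+0 = 1
  0+0 = 0
  0+0 = 0
  0+1 = 1
  0+1 = 1
  1+0 = 1
  1+0 = 1
  1+0 = 1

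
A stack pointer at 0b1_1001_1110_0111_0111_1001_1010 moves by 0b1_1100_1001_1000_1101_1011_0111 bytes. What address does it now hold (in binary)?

0b11011010000000010101010001

Add column by column in base 2, right to left:
  0+1 = 1
  1+1 = 0 carry 1
  0+1+1 = 0 carry 1
  1+0+1 = 0 carry 1
  1+1+1 = 1 carry 1
  0+1+1 = 0 carry 1
  0+0+1 = 1
  1+1 = 0 carry 1
  1+1+1 = 1 carry 1
  1+0+1 = 0 carry 1
  1+1+1 = 1 carry 1
  0+1+1 = 0 carry 1
  1+0+1 = 0 carry 1
  1+0+1 = 0 carry 1
  1+0+1 = 0 carry 1
  0+1+1 = 0 carry 1
  0+1+1 = 0 carry 1
  1+0+1 = 0 carry 1
  1+0+1 = 0 carry 1
  1+1+1 = 1 carry 1
  1+0+1 = 0 carry 1
  0+0+1 = 1
  0+1 = 1
  1+1 = 0 carry 1
  1+1+1 = 1 carry 1
  final carry 1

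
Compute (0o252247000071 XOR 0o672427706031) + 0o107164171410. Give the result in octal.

0o530045077450

First 0o252247000071 XOR 0o672427706031 = 0o420660706040.
Add column by column in base 8, right to left:
  0+0 = 0
  4+1 = 5
  0+4 = 4
  6+1 = 7
  0+7 = 7
  7+1 = 0 carry 1
  0+4+1 = 5
  6+6 = 4 carry 1
  6+1+1 = 0 carry 1
  0+7+1 = 0 carry 1
  2+0+1 = 3
  4+1 = 5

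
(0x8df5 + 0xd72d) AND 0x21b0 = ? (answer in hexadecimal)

Add column by column in base 16, right to left:
  5+d = 2 carry 1
  f+2+1 = 2 carry 1
  d+7+1 = 5 carry 1
  8+d+1 = 6 carry 1
  final carry 1
Sum = 0x16522; now AND with 0x21b0:
  1&0=0, 6&2=2, 5&1=1, 2&b=2, 2&0=0

0x2120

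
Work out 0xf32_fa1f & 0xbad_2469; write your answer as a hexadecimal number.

0xb202009

AND each hex digit independently (no carries):
  f&b=b, 3&a=2, 2&d=0, f&2=2, a&4=0, 1&6=0, f&9=9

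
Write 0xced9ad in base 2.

Expand each hex digit to 4 bits: c=1100 e=1110 d=1101 9=1001 a=1010 d=1101.

0b110011101101100110101101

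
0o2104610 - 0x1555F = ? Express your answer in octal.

0x1555F = 0o252537 in octal.
Subtract column by column in base 8:
  0-7 → 1 (borrow)
  1-3-1 → 5 (borrow)
  6-5-1 → 0
  4-2 → 2
  0-5 → 3 (borrow)
  1-2-1 → 6 (borrow)
  2-0-1 → 1

0o1632051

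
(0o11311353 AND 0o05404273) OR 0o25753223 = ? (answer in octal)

0o25753273

0o11311353 AND 0o05404273 = 0o01000253.
Then OR with 0o25753223.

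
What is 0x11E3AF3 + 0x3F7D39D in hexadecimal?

0x5160E90

Add column by column in base 16, right to left:
  3+D = 0 carry 1
  F+9+1 = 9 carry 1
  A+3+1 = E
  3+D = 0 carry 1
  E+7+1 = 6 carry 1
  1+F+1 = 1 carry 1
  1+3+1 = 5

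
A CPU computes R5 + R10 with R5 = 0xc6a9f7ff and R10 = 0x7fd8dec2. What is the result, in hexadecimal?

Add column by column in base 16, right to left:
  f+2 = 1 carry 1
  f+c+1 = c carry 1
  7+e+1 = 6 carry 1
  f+d+1 = d carry 1
  9+8+1 = 2 carry 1
  a+d+1 = 8 carry 1
  6+f+1 = 6 carry 1
  c+7+1 = 4 carry 1
  final carry 1

0x14682d6c1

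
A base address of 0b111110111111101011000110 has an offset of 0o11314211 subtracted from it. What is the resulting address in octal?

0b111110111111101011000110 = 0o76775306 in octal.
Subtract column by column in base 8:
  6-1 → 5
  0-1 → 7 (borrow)
  3-2-1 → 0
  5-4 → 1
  7-1 → 6
  7-3 → 4
  6-1 → 5
  7-1 → 6

0o65461075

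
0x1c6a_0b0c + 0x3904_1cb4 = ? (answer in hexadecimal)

0x556e27c0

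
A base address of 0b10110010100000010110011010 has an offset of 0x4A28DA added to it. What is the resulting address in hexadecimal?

0x3142E74

0b10110010100000010110011010 = 0x2CA059A in hexadecimal.
Add column by column in base 16, right to left:
  A+A = 4 carry 1
  9+D+1 = 7 carry 1
  5+8+1 = E
  0+2 = 2
  A+A = 4 carry 1
  C+4+1 = 1 carry 1
  2+0+1 = 3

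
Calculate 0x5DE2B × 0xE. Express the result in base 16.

0x52265A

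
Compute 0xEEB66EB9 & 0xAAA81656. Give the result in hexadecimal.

0xAAA00610

AND each hex digit independently (no carries):
  E&A=A, E&A=A, B&A=A, 6&8=0, 6&1=0, E&6=6, B&5=1, 9&6=0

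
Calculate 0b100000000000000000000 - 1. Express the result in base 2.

0b11111111111111111111

The trailing 20 digits are 0, so subtracting 1 borrows through: they become 1 and the next digit up decrements.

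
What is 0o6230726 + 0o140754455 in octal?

Add column by column in base 8, right to left:
  6+5 = 3 carry 1
  2+5+1 = 0 carry 1
  7+4+1 = 4 carry 1
  0+4+1 = 5
  3+5 = 0 carry 1
  2+7+1 = 2 carry 1
  6+0+1 = 7
  0+4 = 4
  0+1 = 1

0o147205403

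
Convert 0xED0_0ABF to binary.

0b1110110100000000101010111111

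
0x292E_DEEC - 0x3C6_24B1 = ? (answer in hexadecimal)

0x2568BA3B

Subtract column by column in base 16:
  C-1 → B
  E-B → 3
  E-4 → A
  D-2 → B
  E-6 → 8
  2-C → 6 (borrow)
  9-3-1 → 5
  2-0 → 2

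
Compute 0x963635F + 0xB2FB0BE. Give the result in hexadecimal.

0x1493141D

Add column by column in base 16, right to left:
  F+E = D carry 1
  5+B+1 = 1 carry 1
  3+0+1 = 4
  6+B = 1 carry 1
  3+F+1 = 3 carry 1
  6+2+1 = 9
  9+B = 4 carry 1
  final carry 1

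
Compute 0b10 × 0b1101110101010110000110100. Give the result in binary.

0b11011101010101100001101000

Multiply each base-2 digit by 2, carrying:
  0×2 = 0 → write 0
  0×2 = 0 → write 0
  1×2 = 2 → write 0 carry 1
  0×2+1 = 1 → write 1
  1×2 = 2 → write 0 carry 1
  1×2+1 = 3 → write 1 carry 1
  0×2+1 = 1 → write 1
  0×2 = 0 → write 0
  0×2 = 0 → write 0
  0×2 = 0 → write 0
  1×2 = 2 → write 0 carry 1
  1×2+1 = 3 → write 1 carry 1
  0×2+1 = 1 → write 1
  1×2 = 2 → write 0 carry 1
  0×2+1 = 1 → write 1
  1×2 = 2 → write 0 carry 1
  0×2+1 = 1 → write 1
  1×2 = 2 → write 0 carry 1
  0×2+1 = 1 → write 1
  1×2 = 2 → write 0 carry 1
  1×2+1 = 3 → write 1 carry 1
  1×2+1 = 3 → write 1 carry 1
  0×2+1 = 1 → write 1
  1×2 = 2 → write 0 carry 1
  1×2+1 = 3 → write 1 carry 1
  remaining carry: 1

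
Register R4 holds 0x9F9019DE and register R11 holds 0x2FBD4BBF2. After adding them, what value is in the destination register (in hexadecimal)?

0x39B64D5D0

Add column by column in base 16, right to left:
  E+2 = 0 carry 1
  D+F+1 = D carry 1
  9+B+1 = 5 carry 1
  1+B+1 = D
  0+4 = 4
  9+D = 6 carry 1
  F+B+1 = B carry 1
  9+F+1 = 9 carry 1
  0+2+1 = 3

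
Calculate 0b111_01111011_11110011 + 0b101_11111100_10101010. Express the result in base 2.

0b11010111100010011101

Add column by column in base 2, right to left:
  1+0 = 1
  1+1 = 0 carry 1
  0+0+1 = 1
  0+1 = 1
  1+0 = 1
  1+1 = 0 carry 1
  1+0+1 = 0 carry 1
  1+1+1 = 1 carry 1
  1+0+1 = 0 carry 1
  1+0+1 = 0 carry 1
  0+1+1 = 0 carry 1
  1+1+1 = 1 carry 1
  1+1+1 = 1 carry 1
  1+1+1 = 1 carry 1
  1+1+1 = 1 carry 1
  0+1+1 = 0 carry 1
  1+1+1 = 1 carry 1
  1+0+1 = 0 carry 1
  1+1+1 = 1 carry 1
  final carry 1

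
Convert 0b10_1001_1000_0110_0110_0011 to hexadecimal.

0x298663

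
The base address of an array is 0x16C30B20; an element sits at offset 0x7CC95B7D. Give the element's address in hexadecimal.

0x938C669D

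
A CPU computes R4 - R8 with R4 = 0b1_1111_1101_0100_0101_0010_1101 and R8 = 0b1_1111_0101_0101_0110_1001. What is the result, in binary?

Subtract column by column in base 2:
  1-1 → 0
  0-0 → 0
  1-0 → 1
  1-1 → 0
  0-0 → 0
  1-1 → 0
  0-1 → 1 (borrow)
  0-0-1 → 1 (borrow)
  1-1-1 → 1 (borrow)
  0-0-1 → 1 (borrow)
  1-1-1 → 1 (borrow)
  0-0-1 → 1 (borrow)
  0-1-1 → 0 (borrow)
  0-0-1 → 1 (borrow)
  1-1-1 → 1 (borrow)
  0-0-1 → 1 (borrow)
  1-1-1 → 1 (borrow)
  0-1-1 → 0 (borrow)
  1-1-1 → 1 (borrow)
  1-1-1 → 1 (borrow)
  1-1-1 → 1 (borrow)
  1-0-1 → 0
  1-0 → 1
  1-0 → 1
  1-0 → 1

0b1110111011110111111000100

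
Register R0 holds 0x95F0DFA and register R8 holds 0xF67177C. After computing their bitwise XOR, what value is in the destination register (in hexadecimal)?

XOR each hex digit independently (no carries):
  9^F=6, 5^6=3, F^7=8, 0^1=1, D^7=A, F^7=8, A^C=6

0x6381A86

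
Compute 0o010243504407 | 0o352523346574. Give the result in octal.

OR each oct digit independently (no carries):
  0|3=3, 1|5=5, 0|2=2, 2|5=7, 4|2=6, 3|3=3, 5|3=7, 0|4=4, 4|6=6, 4|5=5, 0|7=7, 7|4=7

0o352763746577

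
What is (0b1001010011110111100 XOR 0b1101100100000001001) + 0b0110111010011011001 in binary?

First 0b1001010011110111100 XOR 0b1101100100000001001 = 0b0100110111110110101.
Add column by column in base 2, right to left:
  1+1 = 0 carry 1
  0+0+1 = 1
  1+0 = 1
  0+1 = 1
  1+1 = 0 carry 1
  1+0+1 = 0 carry 1
  0+1+1 = 0 carry 1
  1+1+1 = 1 carry 1
  1+0+1 = 0 carry 1
  1+0+1 = 0 carry 1
  1+1+1 = 1 carry 1
  1+0+1 = 0 carry 1
  0+1+1 = 0 carry 1
  1+1+1 = 1 carry 1
  1+1+1 = 1 carry 1
  0+0+1 = 1
  0+1 = 1
  1+1 = 0 carry 1
  final carry 1

0b1011110010010001110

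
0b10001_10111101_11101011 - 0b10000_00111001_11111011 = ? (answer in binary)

Subtract column by column in base 2:
  1-1 → 0
  1-1 → 0
  0-0 → 0
  1-1 → 0
  0-1 → 1 (borrow)
  1-1-1 → 1 (borrow)
  1-1-1 → 1 (borrow)
  1-1-1 → 1 (borrow)
  1-1-1 → 1 (borrow)
  0-0-1 → 1 (borrow)
  1-0-1 → 0
  1-1 → 0
  1-1 → 0
  1-1 → 0
  0-0 → 0
  1-0 → 1
  1-0 → 1
  0-0 → 0
  0-0 → 0
  0-0 → 0
  1-1 → 0

0b11000001111110000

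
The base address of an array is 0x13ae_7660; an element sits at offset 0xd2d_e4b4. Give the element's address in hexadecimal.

Add column by column in base 16, right to left:
  0+4 = 4
  6+b = 1 carry 1
  6+4+1 = b
  7+e = 5 carry 1
  e+d+1 = c carry 1
  a+2+1 = d
  3+d = 0 carry 1
  1+0+1 = 2

0x20dc5b14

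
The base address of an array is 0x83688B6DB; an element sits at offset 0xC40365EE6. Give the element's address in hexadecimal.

0x1476BF15C1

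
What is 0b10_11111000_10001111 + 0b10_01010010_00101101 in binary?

Add column by column in base 2, right to left:
  1+1 = 0 carry 1
  1+0+1 = 0 carry 1
  1+1+1 = 1 carry 1
  1+1+1 = 1 carry 1
  0+0+1 = 1
  0+1 = 1
  0+0 = 0
  1+0 = 1
  0+0 = 0
  0+1 = 1
  0+0 = 0
  1+0 = 1
  1+1 = 0 carry 1
  1+0+1 = 0 carry 1
  1+1+1 = 1 carry 1
  1+0+1 = 0 carry 1
  0+0+1 = 1
  1+1 = 0 carry 1
  final carry 1

0b1010100101010111100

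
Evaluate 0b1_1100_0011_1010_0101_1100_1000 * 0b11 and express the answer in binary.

0b101010010101111000101011000

Multiply each base-2 digit by 3, carrying:
  0×3 = 0 → write 0
  0×3 = 0 → write 0
  0×3 = 0 → write 0
  1×3 = 3 → write 1 carry 1
  0×3+1 = 1 → write 1
  0×3 = 0 → write 0
  1×3 = 3 → write 1 carry 1
  1×3+1 = 4 → write 0 carry 2
  1×3+2 = 5 → write 1 carry 2
  0×3+2 = 2 → write 0 carry 1
  1×3+1 = 4 → write 0 carry 2
  0×3+2 = 2 → write 0 carry 1
  0×3+1 = 1 → write 1
  1×3 = 3 → write 1 carry 1
  0×3+1 = 1 → write 1
  1×3 = 3 → write 1 carry 1
  1×3+1 = 4 → write 0 carry 2
  1×3+2 = 5 → write 1 carry 2
  0×3+2 = 2 → write 0 carry 1
  0×3+1 = 1 → write 1
  0×3 = 0 → write 0
  0×3 = 0 → write 0
  1×3 = 3 → write 1 carry 1
  1×3+1 = 4 → write 0 carry 2
  1×3+2 = 5 → write 1 carry 2
  remaining carry: 10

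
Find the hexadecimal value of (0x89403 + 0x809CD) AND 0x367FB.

Add column by column in base 16, right to left:
  3+D = 0 carry 1
  0+C+1 = D
  4+9 = D
  9+0 = 9
  8+8 = 0 carry 1
  final carry 1
Sum = 0x109DD0; now AND with 0x367FB:
  1&0=0, 0&3=0, 9&6=0, D&7=5, D&F=D, 0&B=0

0x5D0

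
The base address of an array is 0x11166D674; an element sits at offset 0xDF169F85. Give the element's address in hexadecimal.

Add column by column in base 16, right to left:
  4+5 = 9
  7+8 = F
  6+F = 5 carry 1
  D+9+1 = 7 carry 1
  6+6+1 = D
  6+1 = 7
  1+F = 0 carry 1
  1+D+1 = F
  1+0 = 1

0x1F07D75F9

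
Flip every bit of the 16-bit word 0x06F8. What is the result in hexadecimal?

0xF907

Each hex digit d becomes F−d:
  0→F, 6→9, F→0, 8→7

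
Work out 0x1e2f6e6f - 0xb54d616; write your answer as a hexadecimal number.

0x12da9859

Subtract column by column in base 16:
  f-6 → 9
  6-1 → 5
  e-6 → 8
  6-d → 9 (borrow)
  f-4-1 → a
  2-5 → d (borrow)
  e-b-1 → 2
  1-0 → 1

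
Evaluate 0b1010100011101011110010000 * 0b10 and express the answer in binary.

Multiply each base-2 digit by 2, carrying:
  0×2 = 0 → write 0
  0×2 = 0 → write 0
  0×2 = 0 → write 0
  0×2 = 0 → write 0
  1×2 = 2 → write 0 carry 1
  0×2+1 = 1 → write 1
  0×2 = 0 → write 0
  1×2 = 2 → write 0 carry 1
  1×2+1 = 3 → write 1 carry 1
  1×2+1 = 3 → write 1 carry 1
  1×2+1 = 3 → write 1 carry 1
  0×2+1 = 1 → write 1
  1×2 = 2 → write 0 carry 1
  0×2+1 = 1 → write 1
  1×2 = 2 → write 0 carry 1
  1×2+1 = 3 → write 1 carry 1
  1×2+1 = 3 → write 1 carry 1
  0×2+1 = 1 → write 1
  0×2 = 0 → write 0
  0×2 = 0 → write 0
  1×2 = 2 → write 0 carry 1
  0×2+1 = 1 → write 1
  1×2 = 2 → write 0 carry 1
  0×2+1 = 1 → write 1
  1×2 = 2 → write 0 carry 1
  remaining carry: 1

0b10101000111010111100100000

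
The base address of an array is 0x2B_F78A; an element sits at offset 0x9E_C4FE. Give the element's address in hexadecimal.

0xCABC88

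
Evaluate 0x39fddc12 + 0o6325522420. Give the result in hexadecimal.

0x6d548122

0o6325522420 = 0x3356a510 in hexadecimal.
Add column by column in base 16, right to left:
  2+0 = 2
  1+1 = 2
  c+5 = 1 carry 1
  d+a+1 = 8 carry 1
  d+6+1 = 4 carry 1
  f+5+1 = 5 carry 1
  9+3+1 = d
  3+3 = 6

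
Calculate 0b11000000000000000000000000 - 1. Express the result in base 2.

The trailing 24 digits are 0, so subtracting 1 borrows through: they become 1 and the next digit up decrements.

0b10111111111111111111111111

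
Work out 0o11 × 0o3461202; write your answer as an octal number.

0o40273222

Multiply each base-8 digit by 9, carrying:
  2×9 = 18 → write 2 carry 2
  0×9+2 = 2 → write 2
  2×9 = 18 → write 2 carry 2
  1×9+2 = 11 → write 3 carry 1
  6×9+1 = 55 → write 7 carry 6
  4×9+6 = 42 → write 2 carry 5
  3×9+5 = 32 → write 0 carry 4
  remaining carry: 4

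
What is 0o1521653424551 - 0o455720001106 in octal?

0o1043733423443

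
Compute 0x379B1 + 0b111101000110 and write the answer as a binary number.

0b111000100011110111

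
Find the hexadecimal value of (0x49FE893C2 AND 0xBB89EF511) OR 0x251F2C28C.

0x2D9FAD38C

0x49FE893C2 AND 0xBB89EF511 = 0x098889100.
Then OR with 0x251F2C28C.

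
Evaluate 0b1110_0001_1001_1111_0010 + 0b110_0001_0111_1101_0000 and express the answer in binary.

Add column by column in base 2, right to left:
  0+0 = 0
  1+0 = 1
  0+0 = 0
  0+0 = 0
  1+1 = 0 carry 1
  1+0+1 = 0 carry 1
  1+1+1 = 1 carry 1
  1+1+1 = 1 carry 1
  1+1+1 = 1 carry 1
  0+1+1 = 0 carry 1
  0+1+1 = 0 carry 1
  1+0+1 = 0 carry 1
  1+1+1 = 1 carry 1
  0+0+1 = 1
  0+0 = 0
  0+0 = 0
  0+0 = 0
  1+1 = 0 carry 1
  1+1+1 = 1 carry 1
  1+0+1 = 0 carry 1
  final carry 1

0b101000011000111000010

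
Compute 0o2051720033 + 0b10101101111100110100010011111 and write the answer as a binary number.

0o2051720033 = 0b10000101001111010000000011011 in binary.
Add column by column in base 2, right to left:
  1+1 = 0 carry 1
  1+1+1 = 1 carry 1
  0+1+1 = 0 carry 1
  1+1+1 = 1 carry 1
  1+1+1 = 1 carry 1
  0+0+1 = 1
  0+0 = 0
  0+1 = 1
  0+0 = 0
  0+0 = 0
  0+0 = 0
  0+1 = 1
  0+0 = 0
  1+1 = 0 carry 1
  0+1+1 = 0 carry 1
  1+0+1 = 0 carry 1
  1+0+1 = 0 carry 1
  1+1+1 = 1 carry 1
  1+1+1 = 1 carry 1
  0+1+1 = 0 carry 1
  0+1+1 = 0 carry 1
  1+1+1 = 1 carry 1
  0+0+1 = 1
  1+1 = 0 carry 1
  0+1+1 = 0 carry 1
  0+0+1 = 1
  0+1 = 1
  0+0 = 0
  1+1 = 0 carry 1
  final carry 1

0b100110011001100000100010111010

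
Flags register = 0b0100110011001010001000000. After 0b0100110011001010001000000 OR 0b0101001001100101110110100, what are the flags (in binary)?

0b0101111011101111111110100

OR bit by bit (1 where either bit is 1):
  0100110011001010001000000
| 0101001001100101110110100
= 0101111011101111111110100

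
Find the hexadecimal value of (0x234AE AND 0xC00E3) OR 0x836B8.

0x234AE AND 0xC00E3 = 0x000A2.
Then OR with 0x836B8.

0x836BA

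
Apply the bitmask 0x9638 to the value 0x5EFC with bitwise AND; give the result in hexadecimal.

AND each hex digit independently (no carries):
  5&9=1, E&6=6, F&3=3, C&8=8

0x1638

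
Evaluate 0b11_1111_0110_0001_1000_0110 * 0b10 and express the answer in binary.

0b11111101100001100001100

Multiply each base-2 digit by 2, carrying:
  0×2 = 0 → write 0
  1×2 = 2 → write 0 carry 1
  1×2+1 = 3 → write 1 carry 1
  0×2+1 = 1 → write 1
  0×2 = 0 → write 0
  0×2 = 0 → write 0
  0×2 = 0 → write 0
  1×2 = 2 → write 0 carry 1
  1×2+1 = 3 → write 1 carry 1
  0×2+1 = 1 → write 1
  0×2 = 0 → write 0
  0×2 = 0 → write 0
  0×2 = 0 → write 0
  1×2 = 2 → write 0 carry 1
  1×2+1 = 3 → write 1 carry 1
  0×2+1 = 1 → write 1
  1×2 = 2 → write 0 carry 1
  1×2+1 = 3 → write 1 carry 1
  1×2+1 = 3 → write 1 carry 1
  1×2+1 = 3 → write 1 carry 1
  1×2+1 = 3 → write 1 carry 1
  1×2+1 = 3 → write 1 carry 1
  remaining carry: 1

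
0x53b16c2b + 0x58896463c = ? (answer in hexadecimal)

Add column by column in base 16, right to left:
  b+c = 7 carry 1
  2+3+1 = 6
  c+6 = 2 carry 1
  6+4+1 = b
  1+6 = 7
  b+9 = 4 carry 1
  3+8+1 = c
  5+8 = d
  0+5 = 5

0x5dc47b267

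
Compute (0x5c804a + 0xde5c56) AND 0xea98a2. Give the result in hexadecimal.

Add column by column in base 16, right to left:
  a+6 = 0 carry 1
  4+5+1 = a
  0+c = c
  8+5 = d
  c+e = a carry 1
  5+d+1 = 3 carry 1
  final carry 1
Sum = 0x13adca0; now AND with 0xea98a2:
  1&0=0, 3&e=2, a&a=a, d&9=9, c&8=8, a&a=a, 0&2=0

0x2a98a0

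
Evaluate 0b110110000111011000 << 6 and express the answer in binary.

Left shift by 6: append 6 zero bits.

0b110110000111011000000000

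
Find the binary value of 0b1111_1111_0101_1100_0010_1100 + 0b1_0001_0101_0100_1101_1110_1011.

0b10000101001010101000010111

Add column by column in base 2, right to left:
  0+1 = 1
  0+1 = 1
  1+0 = 1
  1+1 = 0 carry 1
  0+0+1 = 1
  1+1 = 0 carry 1
  0+1+1 = 0 carry 1
  0+1+1 = 0 carry 1
  0+1+1 = 0 carry 1
  0+0+1 = 1
  1+1 = 0 carry 1
  1+1+1 = 1 carry 1
  1+0+1 = 0 carry 1
  0+0+1 = 1
  1+1 = 0 carry 1
  0+0+1 = 1
  1+1 = 0 carry 1
  1+0+1 = 0 carry 1
  1+1+1 = 1 carry 1
  1+0+1 = 0 carry 1
  1+1+1 = 1 carry 1
  1+0+1 = 0 carry 1
  1+0+1 = 0 carry 1
  1+0+1 = 0 carry 1
  0+1+1 = 0 carry 1
  final carry 1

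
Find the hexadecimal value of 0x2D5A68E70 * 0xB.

0x1F2E281ED0

Multiply each base-16 digit by 11, carrying:
  0×11 = 0 → write 0
  7×11 = 77 → write D carry 4
  E×11+4 = 158 → write E carry 9
  8×11+9 = 97 → write 1 carry 6
  6×11+6 = 72 → write 8 carry 4
  A×11+4 = 114 → write 2 carry 7
  5×11+7 = 62 → write E carry 3
  D×11+3 = 146 → write 2 carry 9
  2×11+9 = 31 → write F carry 1
  remaining carry: 1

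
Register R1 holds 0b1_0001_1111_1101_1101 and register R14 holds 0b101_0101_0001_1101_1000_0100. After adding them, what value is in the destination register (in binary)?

Add column by column in base 2, right to left:
  1+0 = 1
  0+0 = 0
  1+1 = 0 carry 1
  1+0+1 = 0 carry 1
  1+0+1 = 0 carry 1
  0+0+1 = 1
  1+0 = 1
  1+1 = 0 carry 1
  1+1+1 = 1 carry 1
  1+0+1 = 0 carry 1
  1+1+1 = 1 carry 1
  1+1+1 = 1 carry 1
  1+1+1 = 1 carry 1
  0+0+1 = 1
  0+0 = 0
  0+0 = 0
  1+1 = 0 carry 1
  0+0+1 = 1
  0+1 = 1
  0+0 = 0
  0+1 = 1
  0+0 = 0
  0+1 = 1

0b10101100011110101100001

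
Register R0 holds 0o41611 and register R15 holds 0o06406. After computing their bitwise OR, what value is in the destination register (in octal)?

0o47617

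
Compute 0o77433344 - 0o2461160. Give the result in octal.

0o74752164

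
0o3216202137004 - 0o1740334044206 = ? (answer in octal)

0o1255646072576

Subtract column by column in base 8:
  4-6 → 6 (borrow)
  0-0-1 → 7 (borrow)
  0-2-1 → 5 (borrow)
  7-4-1 → 2
  3-4 → 7 (borrow)
  1-0-1 → 0
  2-4 → 6 (borrow)
  0-3-1 → 4 (borrow)
  2-3-1 → 6 (borrow)
  6-0-1 → 5
  1-4 → 5 (borrow)
  2-7-1 → 2 (borrow)
  3-1-1 → 1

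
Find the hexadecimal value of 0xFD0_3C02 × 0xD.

Multiply each base-16 digit by 13, carrying:
  2×13 = 26 → write A carry 1
  0×13+1 = 1 → write 1
  C×13 = 156 → write C carry 9
  3×13+9 = 48 → write 0 carry 3
  0×13+3 = 3 → write 3
  D×13 = 169 → write 9 carry 10
  F×13+10 = 205 → write D carry 12
  remaining carry: C

0xCD930C1A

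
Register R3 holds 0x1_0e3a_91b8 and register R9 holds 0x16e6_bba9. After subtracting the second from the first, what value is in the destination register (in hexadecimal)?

0xf753d60f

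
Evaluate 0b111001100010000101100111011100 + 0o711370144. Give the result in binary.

0o711370144 = 0b111001001011111000001100100 in binary.
Add column by column in base 2, right to left:
  0+0 = 0
  0+0 = 0
  1+1 = 0 carry 1
  1+0+1 = 0 carry 1
  1+0+1 = 0 carry 1
  0+1+1 = 0 carry 1
  1+1+1 = 1 carry 1
  1+0+1 = 0 carry 1
  1+0+1 = 0 carry 1
  0+0+1 = 1
  0+0 = 0
  1+0 = 1
  1+1 = 0 carry 1
  0+1+1 = 0 carry 1
  1+1+1 = 1 carry 1
  0+1+1 = 0 carry 1
  0+1+1 = 0 carry 1
  0+0+1 = 1
  0+1 = 1
  1+0 = 1
  0+0 = 0
  0+1 = 1
  0+0 = 0
  1+0 = 1
  1+1 = 0 carry 1
  0+1+1 = 0 carry 1
  0+1+1 = 0 carry 1
  1+0+1 = 0 carry 1
  1+0+1 = 0 carry 1
  1+0+1 = 0 carry 1
  final carry 1

0b1000000101011100100101001000000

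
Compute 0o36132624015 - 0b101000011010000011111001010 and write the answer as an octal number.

0o35427420103

0b101000011010000011111001010 = 0o503203712 in octal.
Subtract column by column in base 8:
  5-2 → 3
  1-1 → 0
  0-7 → 1 (borrow)
  4-3-1 → 0
  2-0 → 2
  6-2 → 4
  2-3 → 7 (borrow)
  3-0-1 → 2
  1-5 → 4 (borrow)
  6-0-1 → 5
  3-0 → 3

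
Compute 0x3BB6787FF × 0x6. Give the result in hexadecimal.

Multiply each base-16 digit by 6, carrying:
  F×6 = 90 → write A carry 5
  F×6+5 = 95 → write F carry 5
  7×6+5 = 47 → write F carry 2
  8×6+2 = 50 → write 2 carry 3
  7×6+3 = 45 → write D carry 2
  6×6+2 = 38 → write 6 carry 2
  B×6+2 = 68 → write 4 carry 4
  B×6+4 = 70 → write 6 carry 4
  3×6+4 = 22 → write 6 carry 1
  remaining carry: 1

0x16646D2FFA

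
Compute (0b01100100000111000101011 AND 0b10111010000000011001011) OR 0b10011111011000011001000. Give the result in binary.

0b10111111011000011001011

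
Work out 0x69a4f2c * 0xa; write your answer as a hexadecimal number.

Multiply each base-16 digit by 10, carrying:
  c×10 = 120 → write 8 carry 7
  2×10+7 = 27 → write b carry 1
  f×10+1 = 151 → write 7 carry 9
  4×10+9 = 49 → write 1 carry 3
  a×10+3 = 103 → write 7 carry 6
  9×10+6 = 96 → write 0 carry 6
  6×10+6 = 66 → write 2 carry 4
  remaining carry: 4

0x420717b8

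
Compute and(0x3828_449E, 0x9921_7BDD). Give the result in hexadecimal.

AND each hex digit independently (no carries):
  3&9=1, 8&9=8, 2&2=2, 8&1=0, 4&7=4, 4&B=0, 9&D=9, E&D=C

0x1820409C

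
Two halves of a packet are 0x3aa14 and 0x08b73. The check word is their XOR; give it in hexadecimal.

XOR each hex digit independently (no carries):
  3^0=3, a^8=2, a^b=1, 1^7=6, 4^3=7

0x32167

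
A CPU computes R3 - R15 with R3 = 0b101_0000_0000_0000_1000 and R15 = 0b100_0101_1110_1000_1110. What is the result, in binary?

0b1010000101111010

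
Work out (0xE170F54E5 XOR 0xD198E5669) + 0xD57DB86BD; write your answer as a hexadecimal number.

First 0xE170F54E5 XOR 0xD198E5669 = 0x30E81028C.
Add column by column in base 16, right to left:
  C+D = 9 carry 1
  8+B+1 = 4 carry 1
  2+6+1 = 9
  0+8 = 8
  1+B = C
  8+D = 5 carry 1
  E+7+1 = 6 carry 1
  0+5+1 = 6
  3+D = 0 carry 1
  final carry 1

0x10665C8949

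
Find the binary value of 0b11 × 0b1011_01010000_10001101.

0b1000011111000110100111

Multiply each base-2 digit by 3, carrying:
  1×3 = 3 → write 1 carry 1
  0×3+1 = 1 → write 1
  1×3 = 3 → write 1 carry 1
  1×3+1 = 4 → write 0 carry 2
  0×3+2 = 2 → write 0 carry 1
  0×3+1 = 1 → write 1
  0×3 = 0 → write 0
  1×3 = 3 → write 1 carry 1
  0×3+1 = 1 → write 1
  0×3 = 0 → write 0
  0×3 = 0 → write 0
  0×3 = 0 → write 0
  1×3 = 3 → write 1 carry 1
  0×3+1 = 1 → write 1
  1×3 = 3 → write 1 carry 1
  0×3+1 = 1 → write 1
  1×3 = 3 → write 1 carry 1
  1×3+1 = 4 → write 0 carry 2
  0×3+2 = 2 → write 0 carry 1
  1×3+1 = 4 → write 0 carry 2
  remaining carry: 10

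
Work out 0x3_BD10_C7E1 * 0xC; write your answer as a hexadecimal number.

Multiply each base-16 digit by 12, carrying:
  1×12 = 12 → write C
  E×12 = 168 → write 8 carry 10
  7×12+10 = 94 → write E carry 5
  C×12+5 = 149 → write 5 carry 9
  0×12+9 = 9 → write 9
  1×12 = 12 → write C
  D×12 = 156 → write C carry 9
  B×12+9 = 141 → write D carry 8
  3×12+8 = 44 → write C carry 2
  remaining carry: 2

0x2CDCC95E8C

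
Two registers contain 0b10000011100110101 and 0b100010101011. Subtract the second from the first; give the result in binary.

0b1111111010001010

Subtract column by column in base 2:
  1-1 → 0
  0-1 → 1 (borrow)
  1-0-1 → 0
  0-1 → 1 (borrow)
  1-0-1 → 0
  1-1 → 0
  0-0 → 0
  0-1 → 1 (borrow)
  1-0-1 → 0
  1-0 → 1
  1-0 → 1
  0-1 → 1 (borrow)
  0-0-1 → 1 (borrow)
  0-0-1 → 1 (borrow)
  0-0-1 → 1 (borrow)
  0-0-1 → 1 (borrow)
  1-0-1 → 0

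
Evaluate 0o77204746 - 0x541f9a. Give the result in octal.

0x541f9a = 0o25017632 in octal.
Subtract column by column in base 8:
  6-2 → 4
  4-3 → 1
  7-6 → 1
  4-7 → 5 (borrow)
  0-1-1 → 6 (borrow)
  2-0-1 → 1
  7-5 → 2
  7-2 → 5

0o52165114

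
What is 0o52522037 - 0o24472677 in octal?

0o26027140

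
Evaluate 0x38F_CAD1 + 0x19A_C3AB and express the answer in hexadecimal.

0x52A8E7C

Add column by column in base 16, right to left:
  1+B = C
  D+A = 7 carry 1
  A+3+1 = E
  C+C = 8 carry 1
  F+A+1 = A carry 1
  8+9+1 = 2 carry 1
  3+1+1 = 5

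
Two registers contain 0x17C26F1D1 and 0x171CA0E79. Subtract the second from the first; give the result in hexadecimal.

Subtract column by column in base 16:
  1-9 → 8 (borrow)
  D-7-1 → 5
  1-E → 3 (borrow)
  F-0-1 → E
  6-A → C (borrow)
  2-C-1 → 5 (borrow)
  C-1-1 → A
  7-7 → 0
  1-1 → 0

0xA5CE358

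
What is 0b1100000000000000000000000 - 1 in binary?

0b1011111111111111111111111

The trailing 23 digits are 0, so subtracting 1 borrows through: they become 1 and the next digit up decrements.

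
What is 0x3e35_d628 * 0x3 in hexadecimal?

Multiply each base-16 digit by 3, carrying:
  8×3 = 24 → write 8 carry 1
  2×3+1 = 7 → write 7
  6×3 = 18 → write 2 carry 1
  d×3+1 = 40 → write 8 carry 2
  5×3+2 = 17 → write 1 carry 1
  3×3+1 = 10 → write a
  e×3 = 42 → write a carry 2
  3×3+2 = 11 → write b

0xbaa18278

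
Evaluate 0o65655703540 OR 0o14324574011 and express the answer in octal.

OR each oct digit independently (no carries):
  6|1=7, 5|4=5, 6|3=7, 5|2=7, 5|4=5, 7|5=7, 0|7=7, 3|4=7, 5|0=5, 4|1=5, 0|1=1

0o75775777551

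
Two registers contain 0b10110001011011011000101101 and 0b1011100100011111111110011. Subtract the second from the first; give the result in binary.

Subtract column by column in base 2:
  1-1 → 0
  0-1 → 1 (borrow)
  1-0-1 → 0
  1-0 → 1
  0-1 → 1 (borrow)
  1-1-1 → 1 (borrow)
  0-1-1 → 0 (borrow)
  0-1-1 → 0 (borrow)
  0-1-1 → 0 (borrow)
  1-1-1 → 1 (borrow)
  1-1-1 → 1 (borrow)
  0-1-1 → 0 (borrow)
  1-1-1 → 1 (borrow)
  1-1-1 → 1 (borrow)
  0-0-1 → 1 (borrow)
  1-0-1 → 0
  1-0 → 1
  0-1 → 1 (borrow)
  1-0-1 → 0
  0-0 → 0
  0-1 → 1 (borrow)
  0-1-1 → 0 (borrow)
  1-1-1 → 1 (borrow)
  1-0-1 → 0
  0-1 → 1 (borrow)
  1-0-1 → 0

0b1010100110111011000111010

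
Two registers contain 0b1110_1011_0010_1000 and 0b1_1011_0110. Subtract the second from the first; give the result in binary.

Subtract column by column in base 2:
  0-0 → 0
  0-1 → 1 (borrow)
  0-1-1 → 0 (borrow)
  1-0-1 → 0
  0-1 → 1 (borrow)
  1-1-1 → 1 (borrow)
  0-0-1 → 1 (borrow)
  0-1-1 → 0 (borrow)
  1-1-1 → 1 (borrow)
  1-0-1 → 0
  0-0 → 0
  1-0 → 1
  0-0 → 0
  1-0 → 1
  1-0 → 1
  1-0 → 1

0b1110100101110010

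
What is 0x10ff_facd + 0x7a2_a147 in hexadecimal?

Add column by column in base 16, right to left:
  d+7 = 4 carry 1
  c+4+1 = 1 carry 1
  a+1+1 = c
  f+a = 9 carry 1
  f+2+1 = 2 carry 1
  f+a+1 = a carry 1
  0+7+1 = 8
  1+0 = 1

0x18a29c14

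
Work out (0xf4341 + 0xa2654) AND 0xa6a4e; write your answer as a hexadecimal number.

Add column by column in base 16, right to left:
  1+4 = 5
  4+5 = 9
  3+6 = 9
  4+2 = 6
  f+a = 9 carry 1
  final carry 1
Sum = 0x196995; now AND with 0xa6a4e:
  1&0=0, 9&a=8, 6&6=6, 9&a=8, 9&4=0, 5&e=4

0x86804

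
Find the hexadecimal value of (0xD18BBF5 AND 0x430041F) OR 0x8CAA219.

0xD18BBF5 AND 0x430041F = 0x4100015.
Then OR with 0x8CAA219.

0xCDAA21D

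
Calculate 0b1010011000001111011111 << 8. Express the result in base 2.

Left shift by 8: append 8 zero bits.

0b101001100000111101111100000000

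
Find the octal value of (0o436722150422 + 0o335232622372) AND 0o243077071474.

0o240054071014

Add column by column in base 8, right to left:
  2+2 = 4
  2+7 = 1 carry 1
  4+3+1 = 0 carry 1
  0+2+1 = 3
  5+2 = 7
  1+6 = 7
  2+2 = 4
  2+3 = 5
  7+2 = 1 carry 1
  6+5+1 = 4 carry 1
  3+3+1 = 7
  4+3 = 7
Sum = 0o774154773014; now AND with 0o243077071474:
  7&2=2, 7&4=4, 4&3=0, 1&0=0, 5&7=5, 4&7=4, 7&0=0, 7&7=7, 3&1=1, 0&4=0, 1&7=1, 4&4=4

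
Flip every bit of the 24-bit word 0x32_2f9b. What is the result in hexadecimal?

Each hex digit d becomes f−d:
  3→c, 2→d, 2→d, f→0, 9→6, b→4

0xcdd064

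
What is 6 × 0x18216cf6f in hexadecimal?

Multiply each base-16 digit by 6, carrying:
  f×6 = 90 → write a carry 5
  6×6+5 = 41 → write 9 carry 2
  f×6+2 = 92 → write c carry 5
  c×6+5 = 77 → write d carry 4
  6×6+4 = 40 → write 8 carry 2
  1×6+2 = 8 → write 8
  2×6 = 12 → write c
  8×6 = 48 → write 0 carry 3
  1×6+3 = 9 → write 9

0x90c88dc9a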